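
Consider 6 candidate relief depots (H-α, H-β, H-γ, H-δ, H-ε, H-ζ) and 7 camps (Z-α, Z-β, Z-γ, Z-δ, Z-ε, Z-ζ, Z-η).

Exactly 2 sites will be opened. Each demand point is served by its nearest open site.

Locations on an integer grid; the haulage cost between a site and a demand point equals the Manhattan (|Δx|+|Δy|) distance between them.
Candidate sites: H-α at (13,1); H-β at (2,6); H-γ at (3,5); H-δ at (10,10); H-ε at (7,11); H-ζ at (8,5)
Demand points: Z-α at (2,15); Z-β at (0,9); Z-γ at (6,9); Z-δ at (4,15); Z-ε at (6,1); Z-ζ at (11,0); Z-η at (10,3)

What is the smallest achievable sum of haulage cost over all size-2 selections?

43

Open {H-α, H-ε}.
  Z-α→H-ε 9, Z-β→H-ε 9, Z-γ→H-ε 3, Z-δ→H-ε 7, Z-ε→H-α 7, Z-ζ→H-α 3, Z-η→H-α 5  ⇒ total 43.
Compare {H-ε, H-ζ}: total 46.
Compare {H-α, H-β}: total 47.
No size-2 selection does better; minimum is 43.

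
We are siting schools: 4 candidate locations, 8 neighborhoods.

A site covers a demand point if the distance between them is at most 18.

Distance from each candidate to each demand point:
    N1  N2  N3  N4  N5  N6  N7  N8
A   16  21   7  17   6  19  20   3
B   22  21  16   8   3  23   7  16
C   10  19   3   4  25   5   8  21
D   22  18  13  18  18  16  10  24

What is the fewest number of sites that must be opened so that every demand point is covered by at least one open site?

2

Coverage sets (demand points within 18 of each site):
  A: {N1, N3, N4, N5, N8}
  B: {N3, N4, N5, N7, N8}
  C: {N1, N3, N4, N6, N7}
  D: {N2, N3, N4, N5, N6, N7}
No single site covers all 8 demand points.
But {A, D} covers everything, so the minimum is 2.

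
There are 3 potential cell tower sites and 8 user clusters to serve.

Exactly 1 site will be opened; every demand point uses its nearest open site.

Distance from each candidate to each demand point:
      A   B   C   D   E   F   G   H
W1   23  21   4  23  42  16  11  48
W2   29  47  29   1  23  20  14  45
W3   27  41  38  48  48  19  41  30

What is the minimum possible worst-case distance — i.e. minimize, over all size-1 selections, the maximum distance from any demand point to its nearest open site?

Open {W2}.
  Farthest demand point is B at distance 47 (to W2); all others are ≤ 47.
With {W1} the worst case is 48.
With {W3} the worst case is 48.
No size-1 selection achieves below 47.

47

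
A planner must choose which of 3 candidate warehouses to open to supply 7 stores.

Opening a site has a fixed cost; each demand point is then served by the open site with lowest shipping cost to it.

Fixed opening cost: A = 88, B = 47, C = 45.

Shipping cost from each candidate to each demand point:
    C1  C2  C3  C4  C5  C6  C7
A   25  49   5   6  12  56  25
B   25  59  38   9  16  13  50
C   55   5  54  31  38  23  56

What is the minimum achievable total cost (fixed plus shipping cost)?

234

Open {A, C}: assign each demand point to its cheapest open site.
  C1→A 25, C2→C 5, C3→A 5, C4→A 6, C5→A 12, C6→C 23, C7→A 25
  shipping cost 101, fixed 133 → total 234.
Compare {B, C}: shipping cost 156 + fixed 92 = 248.
Compare {B}: shipping cost 210 + fixed 47 = 257.
Compare {A}: shipping cost 178 + fixed 88 = 266.
All other subsets cost ≥ 248. Minimum total cost: 234.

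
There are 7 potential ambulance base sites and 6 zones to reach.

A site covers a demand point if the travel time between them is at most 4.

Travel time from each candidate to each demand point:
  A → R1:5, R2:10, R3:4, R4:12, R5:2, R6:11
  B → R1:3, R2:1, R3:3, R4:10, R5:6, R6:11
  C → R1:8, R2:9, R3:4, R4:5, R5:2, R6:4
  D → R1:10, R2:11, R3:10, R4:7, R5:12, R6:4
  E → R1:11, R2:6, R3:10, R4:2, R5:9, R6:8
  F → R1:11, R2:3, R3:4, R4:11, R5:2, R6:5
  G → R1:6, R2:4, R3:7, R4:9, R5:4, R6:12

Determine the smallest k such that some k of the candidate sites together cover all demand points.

Coverage sets (demand points within 4 of each site):
  A: {R3, R5}
  B: {R1, R2, R3}
  C: {R3, R5, R6}
  D: {R6}
  E: {R4}
  F: {R2, R3, R5}
  G: {R2, R5}
No 2 sites suffice: every size-2 union leaves at least one demand point uncovered.
But {B, C, E} covers everything, so the minimum is 3.

3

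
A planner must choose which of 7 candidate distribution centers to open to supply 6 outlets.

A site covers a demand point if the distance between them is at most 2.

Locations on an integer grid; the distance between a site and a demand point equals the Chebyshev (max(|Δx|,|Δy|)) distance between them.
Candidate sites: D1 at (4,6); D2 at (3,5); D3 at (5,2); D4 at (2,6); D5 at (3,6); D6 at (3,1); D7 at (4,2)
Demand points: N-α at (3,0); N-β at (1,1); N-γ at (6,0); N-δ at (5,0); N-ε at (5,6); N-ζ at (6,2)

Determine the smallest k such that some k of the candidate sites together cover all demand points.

3

Coverage sets (demand points within 2 of each site):
  D1: {N-ε}
  D2: {N-ε}
  D3: {N-α, N-γ, N-δ, N-ζ}
  D4: {}
  D5: {N-ε}
  D6: {N-α, N-β, N-δ}
  D7: {N-α, N-γ, N-δ, N-ζ}
No 2 sites suffice: every size-2 union leaves at least one demand point uncovered.
But {D1, D3, D6} covers everything, so the minimum is 3.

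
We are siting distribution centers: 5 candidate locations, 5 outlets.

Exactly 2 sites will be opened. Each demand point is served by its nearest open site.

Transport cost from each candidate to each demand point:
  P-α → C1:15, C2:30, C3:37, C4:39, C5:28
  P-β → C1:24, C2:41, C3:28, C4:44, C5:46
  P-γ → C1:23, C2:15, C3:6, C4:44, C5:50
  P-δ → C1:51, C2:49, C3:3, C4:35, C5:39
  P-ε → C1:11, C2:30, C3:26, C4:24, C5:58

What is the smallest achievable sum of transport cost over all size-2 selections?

Open {P-α, P-γ}.
  C1→P-α 15, C2→P-γ 15, C3→P-γ 6, C4→P-α 39, C5→P-α 28  ⇒ total 103.
Compare {P-γ, P-ε}: total 106.
Compare {P-δ, P-ε}: total 107.
No size-2 selection does better; minimum is 103.

103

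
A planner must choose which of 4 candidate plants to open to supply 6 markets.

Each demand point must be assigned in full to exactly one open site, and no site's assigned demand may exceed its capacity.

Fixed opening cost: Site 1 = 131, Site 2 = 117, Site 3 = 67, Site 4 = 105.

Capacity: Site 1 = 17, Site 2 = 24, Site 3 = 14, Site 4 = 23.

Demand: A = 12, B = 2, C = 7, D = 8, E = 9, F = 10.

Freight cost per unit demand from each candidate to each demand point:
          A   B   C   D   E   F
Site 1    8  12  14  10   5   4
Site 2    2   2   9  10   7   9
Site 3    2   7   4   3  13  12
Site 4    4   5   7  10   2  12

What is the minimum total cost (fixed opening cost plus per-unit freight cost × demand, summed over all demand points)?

Open {Site 2, Site 3, Site 4}; cheapest assignment that respects the capacities:
  Site 2 (cap 24, load 24): A, B, F — cost 12×2 + 2×2 + 10×9 = 118
  Site 3 (cap 14, load 8): D — cost 8×3 = 24
  Site 4 (cap 23, load 16): C, E — cost 7×7 + 9×2 = 67
  Shipping 209, fixed 289 → total 498.
  Any other capacity-feasible assignment to {Site 2, Site 3, Site 4} ships for at least 209.
Compare {Site 1, Site 3, Site 4}: its best feasible assignment gives total 541.
Compare {Site 1, Site 2, Site 3}: its best feasible assignment gives total 568.
Every other set of open sites that can feasibly serve all demand totals ≥ 541 even under its best assignment. Minimum: 498.

498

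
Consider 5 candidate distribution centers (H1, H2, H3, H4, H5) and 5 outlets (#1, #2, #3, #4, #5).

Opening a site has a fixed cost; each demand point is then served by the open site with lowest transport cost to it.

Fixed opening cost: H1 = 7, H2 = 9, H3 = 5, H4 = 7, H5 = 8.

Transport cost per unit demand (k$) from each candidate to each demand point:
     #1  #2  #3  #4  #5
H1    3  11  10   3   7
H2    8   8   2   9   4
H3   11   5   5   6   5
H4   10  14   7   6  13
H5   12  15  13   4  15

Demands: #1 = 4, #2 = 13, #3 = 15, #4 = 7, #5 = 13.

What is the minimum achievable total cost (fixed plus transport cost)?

201

Open {H1, H2, H3}: assign each demand point to its cheapest open site.
  #1→H1 4×3=12, #2→H3 13×5=65, #3→H2 15×2=30, #4→H1 7×3=21, #5→H2 13×4=52
  transport cost 180, fixed 21 → total 201.
Compare {H1, H2, H3, H4}: transport cost 180 + fixed 28 = 208.
Compare {H1, H2, H3, H5}: transport cost 180 + fixed 29 = 209.
Compare {H1, H2, H3, H4, H5}: transport cost 180 + fixed 36 = 216.
All other subsets cost ≥ 208. Minimum total cost: 201.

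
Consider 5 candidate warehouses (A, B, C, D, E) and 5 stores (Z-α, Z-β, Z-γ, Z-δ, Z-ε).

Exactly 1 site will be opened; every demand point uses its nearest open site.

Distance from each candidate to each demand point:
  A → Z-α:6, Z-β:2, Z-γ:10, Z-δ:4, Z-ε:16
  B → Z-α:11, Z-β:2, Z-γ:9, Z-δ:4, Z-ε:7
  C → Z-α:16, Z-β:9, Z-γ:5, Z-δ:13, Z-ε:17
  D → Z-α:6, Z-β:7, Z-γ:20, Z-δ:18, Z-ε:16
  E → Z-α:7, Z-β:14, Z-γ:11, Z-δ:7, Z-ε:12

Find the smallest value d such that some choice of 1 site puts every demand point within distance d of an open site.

Open {B}.
  Farthest demand point is Z-α at distance 11 (to B); all others are ≤ 11.
With {E} the worst case is 14.
With {A} the worst case is 16.
No size-1 selection achieves below 11.

11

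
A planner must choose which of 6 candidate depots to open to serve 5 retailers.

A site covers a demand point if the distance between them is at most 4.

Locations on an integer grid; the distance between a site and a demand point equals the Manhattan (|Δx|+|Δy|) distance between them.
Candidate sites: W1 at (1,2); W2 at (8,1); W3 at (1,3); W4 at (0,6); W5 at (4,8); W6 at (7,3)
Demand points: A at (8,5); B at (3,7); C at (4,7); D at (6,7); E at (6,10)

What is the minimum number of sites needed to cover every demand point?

Coverage sets (demand points within 4 of each site):
  W1: {}
  W2: {A}
  W3: {}
  W4: {B}
  W5: {B, C, D, E}
  W6: {A}
No single site covers all 5 demand points.
But {W2, W5} covers everything, so the minimum is 2.

2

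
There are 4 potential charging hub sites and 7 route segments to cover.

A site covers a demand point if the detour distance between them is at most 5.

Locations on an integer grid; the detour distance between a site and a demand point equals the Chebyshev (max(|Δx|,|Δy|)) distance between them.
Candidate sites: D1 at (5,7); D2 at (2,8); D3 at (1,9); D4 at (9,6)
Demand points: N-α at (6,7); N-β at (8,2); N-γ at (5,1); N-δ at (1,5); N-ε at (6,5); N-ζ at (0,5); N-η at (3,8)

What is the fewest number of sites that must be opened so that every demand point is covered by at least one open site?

Coverage sets (demand points within 5 of each site):
  D1: {N-α, N-β, N-δ, N-ε, N-ζ, N-η}
  D2: {N-α, N-δ, N-ε, N-ζ, N-η}
  D3: {N-α, N-δ, N-ε, N-ζ, N-η}
  D4: {N-α, N-β, N-γ, N-ε}
No single site covers all 7 demand points.
But {D1, D4} covers everything, so the minimum is 2.

2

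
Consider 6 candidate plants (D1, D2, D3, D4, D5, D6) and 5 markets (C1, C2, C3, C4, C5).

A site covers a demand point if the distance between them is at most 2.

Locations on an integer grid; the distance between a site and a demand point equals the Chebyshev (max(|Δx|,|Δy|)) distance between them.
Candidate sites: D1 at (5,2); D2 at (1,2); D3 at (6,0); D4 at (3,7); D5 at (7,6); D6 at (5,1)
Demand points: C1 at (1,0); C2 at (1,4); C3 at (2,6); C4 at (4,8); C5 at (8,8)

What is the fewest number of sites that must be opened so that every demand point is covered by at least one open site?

3

Coverage sets (demand points within 2 of each site):
  D1: {}
  D2: {C1, C2}
  D3: {}
  D4: {C3, C4}
  D5: {C5}
  D6: {}
No 2 sites suffice: every size-2 union leaves at least one demand point uncovered.
But {D2, D4, D5} covers everything, so the minimum is 3.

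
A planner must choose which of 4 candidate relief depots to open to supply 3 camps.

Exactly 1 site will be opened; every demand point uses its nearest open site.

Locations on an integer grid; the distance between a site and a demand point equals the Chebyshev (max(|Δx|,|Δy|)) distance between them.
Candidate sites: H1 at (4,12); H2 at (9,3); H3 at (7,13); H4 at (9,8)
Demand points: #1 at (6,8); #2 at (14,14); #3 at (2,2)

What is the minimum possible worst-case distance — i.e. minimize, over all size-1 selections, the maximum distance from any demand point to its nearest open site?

Open {H4}.
  Farthest demand point is #3 at distance 7 (to H4); all others are ≤ 7.
With {H1} the worst case is 10.
With {H2} the worst case is 11.
No size-1 selection achieves below 7.

7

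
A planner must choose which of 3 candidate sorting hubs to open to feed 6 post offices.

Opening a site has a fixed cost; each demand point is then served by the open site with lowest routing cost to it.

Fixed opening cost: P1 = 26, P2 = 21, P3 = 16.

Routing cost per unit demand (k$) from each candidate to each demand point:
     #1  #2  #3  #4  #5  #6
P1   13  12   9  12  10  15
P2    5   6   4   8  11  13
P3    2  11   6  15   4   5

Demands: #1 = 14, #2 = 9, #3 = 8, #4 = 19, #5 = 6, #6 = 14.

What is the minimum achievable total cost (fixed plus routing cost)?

397

Open {P2, P3}: assign each demand point to its cheapest open site.
  #1→P3 14×2=28, #2→P2 9×6=54, #3→P2 8×4=32, #4→P2 19×8=152, #5→P3 6×4=24, #6→P3 14×5=70
  routing cost 360, fixed 37 → total 397.
Compare {P1, P2, P3}: routing cost 360 + fixed 63 = 423.
Compare {P1, P3}: routing cost 497 + fixed 42 = 539.
Compare {P3}: routing cost 554 + fixed 16 = 570.
All other subsets cost ≥ 423. Minimum total cost: 397.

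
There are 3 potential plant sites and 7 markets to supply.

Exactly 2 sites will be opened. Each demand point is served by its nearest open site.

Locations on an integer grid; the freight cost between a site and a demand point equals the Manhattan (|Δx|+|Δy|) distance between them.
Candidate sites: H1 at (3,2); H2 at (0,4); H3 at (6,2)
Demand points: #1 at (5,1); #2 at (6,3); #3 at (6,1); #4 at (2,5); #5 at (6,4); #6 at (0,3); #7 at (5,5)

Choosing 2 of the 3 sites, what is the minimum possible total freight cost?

Open {H2, H3}.
  #1→H3 2, #2→H3 1, #3→H3 1, #4→H2 3, #5→H3 2, #6→H2 1, #7→H3 4  ⇒ total 14.
Compare {H1, H3}: total 18.
Compare {H1, H2}: total 25.

14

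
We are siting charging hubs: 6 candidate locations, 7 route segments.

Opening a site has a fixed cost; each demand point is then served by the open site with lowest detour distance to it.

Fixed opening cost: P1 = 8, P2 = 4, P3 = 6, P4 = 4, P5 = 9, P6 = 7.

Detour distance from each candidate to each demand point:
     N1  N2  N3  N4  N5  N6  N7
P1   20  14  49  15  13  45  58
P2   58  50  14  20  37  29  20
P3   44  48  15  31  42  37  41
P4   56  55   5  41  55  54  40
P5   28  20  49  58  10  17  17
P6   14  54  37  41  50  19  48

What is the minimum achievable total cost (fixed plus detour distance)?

119

Open {P1, P4, P5}: assign each demand point to its cheapest open site.
  N1→P1 20, N2→P1 14, N3→P4 5, N4→P1 15, N5→P5 10, N6→P5 17, N7→P5 17
  detour distance 98, fixed 21 → total 119.
Compare {P1, P4, P5, P6}: detour distance 92 + fixed 28 = 120.
Compare {P1, P2, P4, P5}: detour distance 98 + fixed 25 = 123.
Compare {P1, P2, P4, P6}: detour distance 100 + fixed 23 = 123.
All other subsets cost ≥ 120. Minimum total cost: 119.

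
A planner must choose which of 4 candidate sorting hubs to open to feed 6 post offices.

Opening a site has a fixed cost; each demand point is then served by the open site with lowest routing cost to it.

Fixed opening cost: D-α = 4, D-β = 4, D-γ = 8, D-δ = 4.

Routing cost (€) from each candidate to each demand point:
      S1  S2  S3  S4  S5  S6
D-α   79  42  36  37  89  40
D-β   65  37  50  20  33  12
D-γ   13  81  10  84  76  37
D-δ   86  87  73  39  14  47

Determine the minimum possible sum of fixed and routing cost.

Open {D-β, D-γ, D-δ}: assign each demand point to its cheapest open site.
  S1→D-γ 13, S2→D-β 37, S3→D-γ 10, S4→D-β 20, S5→D-δ 14, S6→D-β 12
  routing cost 106, fixed 16 → total 122.
Compare {D-α, D-β, D-γ, D-δ}: routing cost 106 + fixed 20 = 126.
Compare {D-β, D-γ}: routing cost 125 + fixed 12 = 137.
Compare {D-α, D-β, D-γ}: routing cost 125 + fixed 16 = 141.
All other subsets cost ≥ 126. Minimum total cost: 122.

122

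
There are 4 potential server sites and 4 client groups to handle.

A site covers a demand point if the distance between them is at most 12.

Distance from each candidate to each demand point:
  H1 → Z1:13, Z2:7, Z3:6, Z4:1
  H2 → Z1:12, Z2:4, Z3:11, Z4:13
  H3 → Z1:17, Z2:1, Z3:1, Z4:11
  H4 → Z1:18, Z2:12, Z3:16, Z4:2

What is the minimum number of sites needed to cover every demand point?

2

Coverage sets (demand points within 12 of each site):
  H1: {Z2, Z3, Z4}
  H2: {Z1, Z2, Z3}
  H3: {Z2, Z3, Z4}
  H4: {Z2, Z4}
No single site covers all 4 demand points.
But {H1, H2} covers everything, so the minimum is 2.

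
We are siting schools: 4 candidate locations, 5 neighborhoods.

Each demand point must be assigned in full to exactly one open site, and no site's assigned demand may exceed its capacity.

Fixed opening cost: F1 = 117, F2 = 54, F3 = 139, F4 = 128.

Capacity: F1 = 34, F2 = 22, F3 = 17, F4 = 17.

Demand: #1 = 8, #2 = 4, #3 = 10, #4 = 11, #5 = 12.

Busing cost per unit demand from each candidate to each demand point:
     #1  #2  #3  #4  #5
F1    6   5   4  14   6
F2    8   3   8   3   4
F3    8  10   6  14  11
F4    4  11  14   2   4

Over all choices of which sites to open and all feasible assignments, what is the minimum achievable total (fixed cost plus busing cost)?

Open {F1, F2}; cheapest assignment that respects the capacities:
  F1 (cap 34, load 30): #1, #3, #5 — cost 8×6 + 10×4 + 12×6 = 160
  F2 (cap 22, load 15): #2, #4 — cost 4×3 + 11×3 = 45
  Shipping 205, fixed 171 → total 376.
  Any other capacity-feasible assignment to {F1, F2} ships for at least 205.
Compare {F1, F4}: its best feasible assignment gives total 447.
Compare {F1, F2, F4}: its best feasible assignment gives total 469.
Every other set of open sites that can feasibly serve all demand totals ≥ 447 even under its best assignment. Minimum: 376.

376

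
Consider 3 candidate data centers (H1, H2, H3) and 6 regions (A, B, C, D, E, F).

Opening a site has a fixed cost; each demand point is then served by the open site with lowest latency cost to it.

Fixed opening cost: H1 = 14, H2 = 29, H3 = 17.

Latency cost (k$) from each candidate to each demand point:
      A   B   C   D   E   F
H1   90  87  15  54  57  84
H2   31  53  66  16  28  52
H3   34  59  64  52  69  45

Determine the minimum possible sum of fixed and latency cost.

238

Open {H1, H2}: assign each demand point to its cheapest open site.
  A→H2 31, B→H2 53, C→H1 15, D→H2 16, E→H2 28, F→H2 52
  latency cost 195, fixed 43 → total 238.
Compare {H1, H2, H3}: latency cost 188 + fixed 60 = 248.
Compare {H2}: latency cost 246 + fixed 29 = 275.
Compare {H2, H3}: latency cost 237 + fixed 46 = 283.
All other subsets cost ≥ 248. Minimum total cost: 238.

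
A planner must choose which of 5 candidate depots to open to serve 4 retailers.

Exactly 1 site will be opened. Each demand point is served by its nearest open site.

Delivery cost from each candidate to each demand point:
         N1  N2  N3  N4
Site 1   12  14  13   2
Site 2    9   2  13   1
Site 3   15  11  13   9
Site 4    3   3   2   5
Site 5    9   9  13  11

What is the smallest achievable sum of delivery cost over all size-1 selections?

Open {Site 4}.
  N1→Site 4 3, N2→Site 4 3, N3→Site 4 2, N4→Site 4 5  ⇒ total 13.
Compare {Site 2}: total 25.
Compare {Site 1}: total 41.
No size-1 selection does better; minimum is 13.

13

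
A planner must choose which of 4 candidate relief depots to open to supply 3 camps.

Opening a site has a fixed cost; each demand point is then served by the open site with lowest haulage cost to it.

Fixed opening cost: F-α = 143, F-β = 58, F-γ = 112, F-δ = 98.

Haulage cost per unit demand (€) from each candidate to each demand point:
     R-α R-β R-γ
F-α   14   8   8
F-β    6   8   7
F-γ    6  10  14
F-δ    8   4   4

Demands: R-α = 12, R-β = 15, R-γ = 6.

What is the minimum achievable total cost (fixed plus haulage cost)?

Open {F-δ}: assign each demand point to its cheapest open site.
  R-α→F-δ 12×8=96, R-β→F-δ 15×4=60, R-γ→F-δ 6×4=24
  haulage cost 180, fixed 98 → total 278.
Compare {F-β}: haulage cost 234 + fixed 58 = 292.
Compare {F-β, F-δ}: haulage cost 156 + fixed 156 = 312.
Compare {F-γ, F-δ}: haulage cost 156 + fixed 210 = 366.
All other subsets cost ≥ 292. Minimum total cost: 278.

278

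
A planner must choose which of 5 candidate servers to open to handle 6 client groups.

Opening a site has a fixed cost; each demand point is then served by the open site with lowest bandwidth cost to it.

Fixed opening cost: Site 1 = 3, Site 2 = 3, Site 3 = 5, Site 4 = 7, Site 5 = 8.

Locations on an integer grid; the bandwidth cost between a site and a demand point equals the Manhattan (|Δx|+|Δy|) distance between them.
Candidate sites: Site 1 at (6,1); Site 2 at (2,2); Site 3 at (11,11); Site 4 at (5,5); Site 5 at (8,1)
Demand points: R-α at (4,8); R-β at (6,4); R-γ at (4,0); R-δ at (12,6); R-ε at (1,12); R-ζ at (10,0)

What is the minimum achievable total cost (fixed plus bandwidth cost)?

43

Open {Site 1, Site 4}: assign each demand point to its cheapest open site.
  R-α→Site 4 4, R-β→Site 4 2, R-γ→Site 1 3, R-δ→Site 4 8, R-ε→Site 4 11, R-ζ→Site 1 5
  bandwidth cost 33, fixed 10 → total 43.
Compare {Site 1, Site 3}: bandwidth cost 37 + fixed 8 = 45.
Compare {Site 1, Site 2, Site 4}: bandwidth cost 33 + fixed 13 = 46.
Compare {Site 1, Site 3, Site 4}: bandwidth cost 31 + fixed 15 = 46.
All other subsets cost ≥ 45. Minimum total cost: 43.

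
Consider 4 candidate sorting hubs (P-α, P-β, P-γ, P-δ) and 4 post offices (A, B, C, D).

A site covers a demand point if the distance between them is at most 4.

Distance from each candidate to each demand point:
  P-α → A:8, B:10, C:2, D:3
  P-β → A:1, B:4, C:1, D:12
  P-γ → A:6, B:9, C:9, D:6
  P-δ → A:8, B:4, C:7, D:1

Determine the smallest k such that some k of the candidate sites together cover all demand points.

Coverage sets (demand points within 4 of each site):
  P-α: {C, D}
  P-β: {A, B, C}
  P-γ: {}
  P-δ: {B, D}
No single site covers all 4 demand points.
But {P-α, P-β} covers everything, so the minimum is 2.

2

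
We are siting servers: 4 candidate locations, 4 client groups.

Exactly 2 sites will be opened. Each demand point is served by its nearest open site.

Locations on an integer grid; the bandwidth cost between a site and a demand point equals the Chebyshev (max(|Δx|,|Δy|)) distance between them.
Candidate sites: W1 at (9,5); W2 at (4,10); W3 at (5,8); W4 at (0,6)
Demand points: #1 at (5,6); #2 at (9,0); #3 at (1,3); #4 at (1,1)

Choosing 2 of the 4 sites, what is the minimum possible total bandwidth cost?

Open {W1, W4}.
  #1→W1 4, #2→W1 5, #3→W4 3, #4→W4 5  ⇒ total 17.
Compare {W3, W4}: total 18.
Compare {W1, W3}: total 19.
No size-2 selection does better; minimum is 17.

17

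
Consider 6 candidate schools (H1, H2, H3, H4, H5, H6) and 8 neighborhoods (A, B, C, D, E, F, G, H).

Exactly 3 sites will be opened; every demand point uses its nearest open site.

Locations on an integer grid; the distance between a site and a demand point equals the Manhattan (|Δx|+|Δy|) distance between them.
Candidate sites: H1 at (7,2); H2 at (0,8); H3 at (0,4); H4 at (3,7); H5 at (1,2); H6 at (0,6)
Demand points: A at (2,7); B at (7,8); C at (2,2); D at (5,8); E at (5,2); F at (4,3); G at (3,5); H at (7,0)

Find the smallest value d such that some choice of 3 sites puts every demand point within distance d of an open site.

Open {H1, H2, H4}.
  Farthest demand point is B at distance 5 (to H4); all others are ≤ 5.
With {H1, H3, H4} the worst case is 5.
With {H1, H4, H5} the worst case is 5.
No size-3 selection achieves below 5.

5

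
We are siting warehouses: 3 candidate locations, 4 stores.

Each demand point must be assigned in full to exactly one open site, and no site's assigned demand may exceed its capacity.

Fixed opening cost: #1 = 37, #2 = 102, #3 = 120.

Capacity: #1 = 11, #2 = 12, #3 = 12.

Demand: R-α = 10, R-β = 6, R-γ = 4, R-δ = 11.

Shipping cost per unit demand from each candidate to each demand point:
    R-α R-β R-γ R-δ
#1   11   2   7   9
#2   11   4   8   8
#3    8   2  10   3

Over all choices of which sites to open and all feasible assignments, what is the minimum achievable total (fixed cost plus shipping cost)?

442

Open {#1, #2, #3}; cheapest assignment that respects the capacities:
  #1 (cap 11, load 10): R-β, R-γ — cost 6×2 + 4×7 = 40
  #2 (cap 12, load 10): R-α — cost 10×11 = 110
  #3 (cap 12, load 11): R-δ — cost 11×3 = 33
  Shipping 183, fixed 259 → total 442.
  Any other capacity-feasible assignment to {#1, #2, #3} ships for at least 183.
Total demand is 31 and no other set of sites has combined capacity ≥ 31, so {#1, #2, #3} is the only feasible choice of open sites. Minimum: 442.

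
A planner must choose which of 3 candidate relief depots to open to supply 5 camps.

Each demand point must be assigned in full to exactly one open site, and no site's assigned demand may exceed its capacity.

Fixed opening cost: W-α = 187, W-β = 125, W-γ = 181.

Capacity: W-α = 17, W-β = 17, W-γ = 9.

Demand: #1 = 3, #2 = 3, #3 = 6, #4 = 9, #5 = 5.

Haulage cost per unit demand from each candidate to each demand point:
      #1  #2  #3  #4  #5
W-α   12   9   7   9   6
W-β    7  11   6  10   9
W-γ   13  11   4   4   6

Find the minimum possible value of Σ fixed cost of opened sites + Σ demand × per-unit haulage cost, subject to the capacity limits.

477

Open {W-β, W-γ}; cheapest assignment that respects the capacities:
  W-β (cap 17, load 17): #1, #2, #3, #5 — cost 3×7 + 3×11 + 6×6 + 5×9 = 135
  W-γ (cap 9, load 9): #4 — cost 9×4 = 36
  Shipping 171, fixed 306 → total 477.
  Any other capacity-feasible assignment to {W-β, W-γ} ships for at least 171.
Compare {W-α, W-β}: its best feasible assignment gives total 507.
Compare {W-α, W-γ}: its best feasible assignment gives total 539.
Every other set of open sites that can feasibly serve all demand totals ≥ 507 even under its best assignment. Minimum: 477.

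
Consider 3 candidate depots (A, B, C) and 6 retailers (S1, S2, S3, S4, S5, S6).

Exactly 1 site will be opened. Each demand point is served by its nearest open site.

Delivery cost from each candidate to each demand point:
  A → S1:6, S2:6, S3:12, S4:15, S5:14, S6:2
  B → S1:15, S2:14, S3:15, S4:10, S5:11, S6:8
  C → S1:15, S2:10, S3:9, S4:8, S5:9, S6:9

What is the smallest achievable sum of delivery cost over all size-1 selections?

Open {A}.
  S1→A 6, S2→A 6, S3→A 12, S4→A 15, S5→A 14, S6→A 2  ⇒ total 55.
Compare {C}: total 60.
Compare {B}: total 73.

55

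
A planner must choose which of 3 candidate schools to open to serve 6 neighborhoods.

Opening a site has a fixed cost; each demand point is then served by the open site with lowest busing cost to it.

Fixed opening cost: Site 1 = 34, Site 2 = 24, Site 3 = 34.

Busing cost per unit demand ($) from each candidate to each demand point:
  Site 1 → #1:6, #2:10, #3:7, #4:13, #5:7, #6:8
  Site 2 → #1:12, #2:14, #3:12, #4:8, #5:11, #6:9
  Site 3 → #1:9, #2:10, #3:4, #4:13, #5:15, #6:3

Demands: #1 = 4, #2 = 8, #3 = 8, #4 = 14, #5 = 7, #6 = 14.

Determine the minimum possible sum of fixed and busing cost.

Open {Site 1, Site 2, Site 3}: assign each demand point to its cheapest open site.
  #1→Site 1 4×6=24, #2→Site 1 8×10=80, #3→Site 3 8×4=32, #4→Site 2 14×8=112, #5→Site 1 7×7=49, #6→Site 3 14×3=42
  busing cost 339, fixed 92 → total 431.
Compare {Site 2, Site 3}: busing cost 379 + fixed 58 = 437.
Compare {Site 1, Site 3}: busing cost 409 + fixed 68 = 477.
Compare {Site 1, Site 2}: busing cost 433 + fixed 58 = 491.
All other subsets cost ≥ 437. Minimum total cost: 431.

431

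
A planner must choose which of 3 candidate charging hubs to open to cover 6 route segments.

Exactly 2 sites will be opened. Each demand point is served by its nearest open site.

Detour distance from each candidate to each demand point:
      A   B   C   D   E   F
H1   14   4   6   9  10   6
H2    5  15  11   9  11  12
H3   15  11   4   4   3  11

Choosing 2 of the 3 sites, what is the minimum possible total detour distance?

Open {H1, H3}.
  A→H1 14, B→H1 4, C→H3 4, D→H3 4, E→H3 3, F→H1 6  ⇒ total 35.
Compare {H2, H3}: total 38.
Compare {H1, H2}: total 40.

35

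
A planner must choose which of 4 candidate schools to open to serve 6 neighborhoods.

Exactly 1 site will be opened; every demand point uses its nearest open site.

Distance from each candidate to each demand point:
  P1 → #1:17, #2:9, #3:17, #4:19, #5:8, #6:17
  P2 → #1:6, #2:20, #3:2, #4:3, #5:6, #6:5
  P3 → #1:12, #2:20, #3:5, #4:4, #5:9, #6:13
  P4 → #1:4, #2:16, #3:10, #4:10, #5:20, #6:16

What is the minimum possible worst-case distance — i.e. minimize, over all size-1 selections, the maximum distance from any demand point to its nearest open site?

19

Open {P1}.
  Farthest demand point is #4 at distance 19 (to P1); all others are ≤ 19.
With {P2} the worst case is 20.
With {P3} the worst case is 20.
No size-1 selection achieves below 19.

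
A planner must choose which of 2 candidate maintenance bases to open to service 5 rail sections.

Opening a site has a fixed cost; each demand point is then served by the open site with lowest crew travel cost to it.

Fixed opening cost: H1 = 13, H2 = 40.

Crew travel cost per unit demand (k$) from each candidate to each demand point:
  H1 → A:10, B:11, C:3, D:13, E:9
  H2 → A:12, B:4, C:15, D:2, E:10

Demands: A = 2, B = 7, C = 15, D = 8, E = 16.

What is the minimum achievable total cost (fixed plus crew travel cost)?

306

Open {H1, H2}: assign each demand point to its cheapest open site.
  A→H1 2×10=20, B→H2 7×4=28, C→H1 15×3=45, D→H2 8×2=16, E→H1 16×9=144
  crew travel cost 253, fixed 53 → total 306.
Compare {H1}: crew travel cost 390 + fixed 13 = 403.
Compare {H2}: crew travel cost 453 + fixed 40 = 493.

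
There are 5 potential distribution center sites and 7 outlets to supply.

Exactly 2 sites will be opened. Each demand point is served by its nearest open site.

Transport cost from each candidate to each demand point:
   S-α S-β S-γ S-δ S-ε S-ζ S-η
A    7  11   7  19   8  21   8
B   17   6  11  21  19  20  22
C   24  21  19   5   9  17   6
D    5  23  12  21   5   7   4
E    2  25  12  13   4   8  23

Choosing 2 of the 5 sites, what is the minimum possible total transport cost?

53

Open {A, E}.
  S-α→E 2, S-β→A 11, S-γ→A 7, S-δ→E 13, S-ε→E 4, S-ζ→E 8, S-η→A 8  ⇒ total 53.
Compare {A, D}: total 58.
Compare {C, E}: total 58.
No size-2 selection does better; minimum is 53.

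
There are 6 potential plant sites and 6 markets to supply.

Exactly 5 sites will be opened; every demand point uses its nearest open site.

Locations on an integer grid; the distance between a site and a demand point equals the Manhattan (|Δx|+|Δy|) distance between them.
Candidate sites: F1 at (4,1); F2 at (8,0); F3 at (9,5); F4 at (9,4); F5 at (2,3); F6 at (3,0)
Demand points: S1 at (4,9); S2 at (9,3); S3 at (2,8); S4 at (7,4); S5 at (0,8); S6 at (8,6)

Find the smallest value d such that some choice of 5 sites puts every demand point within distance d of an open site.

8

Open {F1, F2, F3, F4, F5}.
  Farthest demand point is S1 at distance 8 (to F1); all others are ≤ 8.
With {F1, F2, F3, F5, F6} the worst case is 8.
With {F1, F2, F4, F5, F6} the worst case is 8.
No size-5 selection achieves below 8.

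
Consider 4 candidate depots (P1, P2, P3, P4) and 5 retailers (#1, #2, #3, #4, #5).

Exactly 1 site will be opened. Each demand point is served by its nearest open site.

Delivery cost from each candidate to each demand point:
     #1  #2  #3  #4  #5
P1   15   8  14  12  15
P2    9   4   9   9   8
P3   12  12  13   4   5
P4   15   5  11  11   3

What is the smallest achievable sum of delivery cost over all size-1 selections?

Open {P2}.
  #1→P2 9, #2→P2 4, #3→P2 9, #4→P2 9, #5→P2 8  ⇒ total 39.
Compare {P4}: total 45.
Compare {P3}: total 46.
No size-1 selection does better; minimum is 39.

39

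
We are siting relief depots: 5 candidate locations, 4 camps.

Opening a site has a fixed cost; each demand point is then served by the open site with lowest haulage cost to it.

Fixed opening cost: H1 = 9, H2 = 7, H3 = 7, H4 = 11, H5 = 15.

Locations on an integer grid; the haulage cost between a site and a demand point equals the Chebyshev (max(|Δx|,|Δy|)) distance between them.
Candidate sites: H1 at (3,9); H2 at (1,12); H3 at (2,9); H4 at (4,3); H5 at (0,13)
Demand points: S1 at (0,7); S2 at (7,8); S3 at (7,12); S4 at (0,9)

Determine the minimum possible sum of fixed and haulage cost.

21

Open {H3}: assign each demand point to its cheapest open site.
  S1→H3 2, S2→H3 5, S3→H3 5, S4→H3 2
  haulage cost 14, fixed 7 → total 21.
Compare {H1}: haulage cost 14 + fixed 9 = 23.
Compare {H2}: haulage cost 20 + fixed 7 = 27.
Compare {H1, H3}: haulage cost 12 + fixed 16 = 28.
All other subsets cost ≥ 23. Minimum total cost: 21.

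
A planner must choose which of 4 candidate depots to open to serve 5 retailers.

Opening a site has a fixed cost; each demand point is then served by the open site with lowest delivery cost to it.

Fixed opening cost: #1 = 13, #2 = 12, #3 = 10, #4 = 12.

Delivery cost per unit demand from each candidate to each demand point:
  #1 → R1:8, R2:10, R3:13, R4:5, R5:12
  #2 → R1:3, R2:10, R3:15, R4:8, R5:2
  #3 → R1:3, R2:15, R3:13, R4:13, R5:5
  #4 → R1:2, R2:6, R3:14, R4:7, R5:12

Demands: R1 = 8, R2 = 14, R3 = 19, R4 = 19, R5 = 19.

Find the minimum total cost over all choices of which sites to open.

Open {#1, #2, #4}: assign each demand point to its cheapest open site.
  R1→#4 8×2=16, R2→#4 14×6=84, R3→#1 19×13=247, R4→#1 19×5=95, R5→#2 19×2=38
  delivery cost 480, fixed 37 → total 517.
Compare {#1, #2, #3, #4}: delivery cost 480 + fixed 47 = 527.
Compare {#2, #3, #4}: delivery cost 518 + fixed 34 = 552.
Compare {#2, #4}: delivery cost 537 + fixed 24 = 561.
All other subsets cost ≥ 527. Minimum total cost: 517.

517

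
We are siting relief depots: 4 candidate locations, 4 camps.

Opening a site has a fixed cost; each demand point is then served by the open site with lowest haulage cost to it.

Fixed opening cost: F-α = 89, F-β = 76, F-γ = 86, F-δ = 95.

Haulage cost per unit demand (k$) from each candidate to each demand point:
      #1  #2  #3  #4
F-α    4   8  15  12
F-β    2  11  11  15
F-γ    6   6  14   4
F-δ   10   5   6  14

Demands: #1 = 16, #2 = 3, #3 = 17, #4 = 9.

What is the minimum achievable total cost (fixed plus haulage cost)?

430

Open {F-γ, F-δ}: assign each demand point to its cheapest open site.
  #1→F-γ 16×6=96, #2→F-δ 3×5=15, #3→F-δ 17×6=102, #4→F-γ 9×4=36
  haulage cost 249, fixed 181 → total 430.
Compare {F-β, F-γ}: haulage cost 273 + fixed 162 = 435.
Compare {F-β, F-γ, F-δ}: haulage cost 185 + fixed 257 = 442.
Compare {F-β, F-δ}: haulage cost 275 + fixed 171 = 446.
All other subsets cost ≥ 435. Minimum total cost: 430.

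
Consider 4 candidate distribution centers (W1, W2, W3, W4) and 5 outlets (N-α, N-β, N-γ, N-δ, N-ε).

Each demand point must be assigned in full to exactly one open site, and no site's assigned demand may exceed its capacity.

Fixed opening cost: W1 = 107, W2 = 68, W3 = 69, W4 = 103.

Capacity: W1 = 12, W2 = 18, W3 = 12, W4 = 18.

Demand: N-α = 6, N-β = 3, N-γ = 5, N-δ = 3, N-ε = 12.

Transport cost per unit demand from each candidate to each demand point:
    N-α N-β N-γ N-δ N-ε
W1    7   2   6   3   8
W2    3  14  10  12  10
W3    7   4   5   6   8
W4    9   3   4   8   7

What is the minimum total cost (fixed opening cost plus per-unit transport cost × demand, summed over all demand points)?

330

Open {W2, W3}; cheapest assignment that respects the capacities:
  W2 (cap 18, load 18): N-α, N-ε — cost 6×3 + 12×10 = 138
  W3 (cap 12, load 11): N-β, N-γ, N-δ — cost 3×4 + 5×5 + 3×6 = 55
  Shipping 193, fixed 137 → total 330.
  Any other capacity-feasible assignment to {W2, W3} ships for at least 193.
Compare {W3, W4}: its best feasible assignment gives total 348.
Compare {W2, W4}: its best feasible assignment gives total 356.
Every other set of open sites that can feasibly serve all demand totals ≥ 348 even under its best assignment. Minimum: 330.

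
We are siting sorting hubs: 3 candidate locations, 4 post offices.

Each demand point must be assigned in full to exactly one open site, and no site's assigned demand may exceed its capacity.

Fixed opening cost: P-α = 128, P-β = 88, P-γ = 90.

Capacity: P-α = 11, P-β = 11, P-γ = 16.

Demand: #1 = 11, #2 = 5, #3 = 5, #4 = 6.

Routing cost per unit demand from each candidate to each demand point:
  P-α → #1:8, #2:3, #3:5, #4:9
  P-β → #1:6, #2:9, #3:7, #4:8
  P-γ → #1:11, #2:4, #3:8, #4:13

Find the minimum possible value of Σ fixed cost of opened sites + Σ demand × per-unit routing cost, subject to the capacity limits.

382

Open {P-β, P-γ}; cheapest assignment that respects the capacities:
  P-β (cap 11, load 11): #1 — cost 11×6 = 66
  P-γ (cap 16, load 16): #2, #3, #4 — cost 5×4 + 5×8 + 6×13 = 138
  Shipping 204, fixed 178 → total 382.
  Any other capacity-feasible assignment to {P-β, P-γ} ships for at least 204.
Compare {P-α, P-γ}: its best feasible assignment gives total 438.
Compare {P-α, P-β, P-γ}: its best feasible assignment gives total 471.
Every other set of open sites that can feasibly serve all demand totals ≥ 438 even under its best assignment. Minimum: 382.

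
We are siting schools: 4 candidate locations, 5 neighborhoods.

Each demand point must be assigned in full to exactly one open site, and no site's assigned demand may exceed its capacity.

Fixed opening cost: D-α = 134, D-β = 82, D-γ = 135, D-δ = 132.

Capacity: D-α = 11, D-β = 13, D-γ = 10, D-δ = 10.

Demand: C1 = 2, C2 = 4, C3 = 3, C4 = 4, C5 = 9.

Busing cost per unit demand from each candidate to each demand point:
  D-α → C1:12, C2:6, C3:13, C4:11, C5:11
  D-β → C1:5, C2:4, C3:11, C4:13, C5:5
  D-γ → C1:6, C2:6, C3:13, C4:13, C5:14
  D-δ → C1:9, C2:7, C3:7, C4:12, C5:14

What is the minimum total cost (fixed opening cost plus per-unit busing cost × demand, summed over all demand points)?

Open {D-β, D-δ}; cheapest assignment that respects the capacities:
  D-β (cap 13, load 13): C2, C5 — cost 4×4 + 9×5 = 61
  D-δ (cap 10, load 9): C1, C3, C4 — cost 2×9 + 3×7 + 4×12 = 87
  Shipping 148, fixed 214 → total 362.
  Any other capacity-feasible assignment to {D-β, D-δ} ships for at least 148.
Compare {D-α, D-β}: its best feasible assignment gives total 378.
Compare {D-β, D-γ}: its best feasible assignment gives total 381.
Every other set of open sites that can feasibly serve all demand totals ≥ 378 even under its best assignment. Minimum: 362.

362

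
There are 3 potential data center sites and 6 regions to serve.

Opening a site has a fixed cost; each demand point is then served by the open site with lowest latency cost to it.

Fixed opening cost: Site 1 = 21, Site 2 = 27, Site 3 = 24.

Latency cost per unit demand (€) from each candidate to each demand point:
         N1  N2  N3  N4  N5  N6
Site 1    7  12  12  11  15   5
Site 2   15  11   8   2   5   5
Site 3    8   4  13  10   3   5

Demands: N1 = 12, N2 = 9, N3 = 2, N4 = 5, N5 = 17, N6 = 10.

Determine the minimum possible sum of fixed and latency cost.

Open {Site 2, Site 3}: assign each demand point to its cheapest open site.
  N1→Site 3 12×8=96, N2→Site 3 9×4=36, N3→Site 2 2×8=16, N4→Site 2 5×2=10, N5→Site 3 17×3=51, N6→Site 2 10×5=50
  latency cost 259, fixed 51 → total 310.
Compare {Site 1, Site 2, Site 3}: latency cost 247 + fixed 72 = 319.
Compare {Site 3}: latency cost 309 + fixed 24 = 333.
Compare {Site 1, Site 3}: latency cost 295 + fixed 45 = 340.
All other subsets cost ≥ 319. Minimum total cost: 310.

310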